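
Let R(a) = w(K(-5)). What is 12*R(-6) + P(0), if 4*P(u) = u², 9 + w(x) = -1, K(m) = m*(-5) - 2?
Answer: -120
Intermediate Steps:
K(m) = -2 - 5*m (K(m) = -5*m - 2 = -2 - 5*m)
w(x) = -10 (w(x) = -9 - 1 = -10)
R(a) = -10
P(u) = u²/4
12*R(-6) + P(0) = 12*(-10) + (¼)*0² = -120 + (¼)*0 = -120 + 0 = -120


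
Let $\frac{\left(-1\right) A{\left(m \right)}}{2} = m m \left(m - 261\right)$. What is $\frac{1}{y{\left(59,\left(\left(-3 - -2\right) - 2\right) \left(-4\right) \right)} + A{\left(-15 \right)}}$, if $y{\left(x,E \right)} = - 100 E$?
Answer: $\frac{1}{123000} \approx 8.1301 \cdot 10^{-6}$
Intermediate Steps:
$A{\left(m \right)} = - 2 m^{2} \left(-261 + m\right)$ ($A{\left(m \right)} = - 2 m m \left(m - 261\right) = - 2 m^{2} \left(-261 + m\right)$)
$\frac{1}{y{\left(59,\left(\left(-3 - -2\right) - 2\right) \left(-4\right) \right)} + A{\left(-15 \right)}} = \frac{1}{- 100 \left(\left(-3 - -2\right) - 2\right) \left(-4\right) + 2 \left(-15\right)^{2} \left(261 - -15\right)} = \frac{1}{- 100 \left(\left(-3 + 2\right) - 2\right) \left(-4\right) + 2 \cdot 225 \left(261 + 15\right)} = \frac{1}{- 100 \left(-1 - 2\right) \left(-4\right) + 2 \cdot 225 \cdot 276} = \frac{1}{- 100 \left(\left(-3\right) \left(-4\right)\right) + 124200} = \frac{1}{\left(-100\right) 12 + 124200} = \frac{1}{-1200 + 124200} = \frac{1}{123000}$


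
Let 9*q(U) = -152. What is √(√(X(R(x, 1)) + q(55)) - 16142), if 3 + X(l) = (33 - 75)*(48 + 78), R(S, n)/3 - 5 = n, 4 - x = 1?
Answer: √(-145278 + 3*I*√47807)/3 ≈ 0.28682 + 127.05*I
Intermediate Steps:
x = 3 (x = 4 - 1*1 = 4 - 1 = 3)
R(S, n) = 15 + 3*n
q(U) = -152/9 (q(U) = (⅑)*(-152) = -152/9)
X(l) = -5295 (X(l) = -3 + (33 - 75)*(48 + 78) = -3 - 42*126 = -3 - 5292 = -5295)
√(√(X(R(x, 1)) + q(55)) - 16142) = √(√(-5295 - 152/9) - 16142) = √(√(-47807/9) - 16142) = √(I*√47807/3 - 16142) = √(-16142 + I*√47807/3)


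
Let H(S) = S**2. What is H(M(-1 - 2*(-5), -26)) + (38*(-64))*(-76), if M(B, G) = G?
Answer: 185508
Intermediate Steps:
H(M(-1 - 2*(-5), -26)) + (38*(-64))*(-76) = (-26)**2 + (38*(-64))*(-76) = 676 - 2432*(-76) = 676 + 184832 = 185508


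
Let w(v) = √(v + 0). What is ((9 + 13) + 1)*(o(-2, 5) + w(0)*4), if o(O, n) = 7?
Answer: 161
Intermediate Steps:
w(v) = √v
((9 + 13) + 1)*(o(-2, 5) + w(0)*4) = ((9 + 13) + 1)*(7 + √0*4) = (22 + 1)*(7 + 0*4) = 23*(7 + 0) = 23*7 = 161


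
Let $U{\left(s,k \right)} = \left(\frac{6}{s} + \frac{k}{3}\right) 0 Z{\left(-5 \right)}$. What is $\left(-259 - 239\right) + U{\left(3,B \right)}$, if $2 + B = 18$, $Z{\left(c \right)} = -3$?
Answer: $-498$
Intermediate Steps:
$B = 16$ ($B = -2 + 18 = 16$)
$U{\left(s,k \right)} = 0$ ($U{\left(s,k \right)} = \left(\frac{6}{s} + \frac{k}{3}\right) 0 \left(-3\right) = 0 \left(-3\right) = 0$)
$\left(-259 - 239\right) + U{\left(3,B \right)} = \left(-259 - 239\right) + 0 = -498 + 0 = -498$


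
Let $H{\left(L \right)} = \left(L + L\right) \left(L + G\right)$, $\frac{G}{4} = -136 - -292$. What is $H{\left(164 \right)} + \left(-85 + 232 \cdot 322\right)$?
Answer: $333083$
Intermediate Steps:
$G = 624$ ($G = 4 \left(-136 - -292\right) = 4 \left(-136 + 292\right) = 4 \cdot 156 = 624$)
$H{\left(L \right)} = 2 L \left(624 + L\right)$ ($H{\left(L \right)} = \left(L + L\right) \left(L + 624\right) = 2 L \left(624 + L\right)$)
$H{\left(164 \right)} + \left(-85 + 232 \cdot 322\right) = 2 \cdot 164 \left(624 + 164\right) + \left(-85 + 232 \cdot 322\right) = 2 \cdot 164 \cdot 788 + \left(-85 + 74704\right) = 258464 + 74619 = 333083$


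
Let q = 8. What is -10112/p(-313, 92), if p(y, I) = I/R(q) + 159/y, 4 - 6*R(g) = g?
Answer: 3165056/43353 ≈ 73.007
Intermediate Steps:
R(g) = ⅔ - g/6
p(y, I) = 159/y - 3*I/2 (p(y, I) = I/(⅔ - ⅙*8) + 159/y = I/(⅔ - 4/3) + 159/y = I/(-⅔) + 159/y = I*(-3/2) + 159/y = -3*I/2 + 159/y = 159/y - 3*I/2)
-10112/p(-313, 92) = -10112/(159/(-313) - 3/2*92) = -10112/(159*(-1/313) - 138) = -10112/(-159/313 - 138) = -10112/(-43353/313) = -10112*(-313/43353) = 3165056/43353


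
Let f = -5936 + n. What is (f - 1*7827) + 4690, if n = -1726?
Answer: -10799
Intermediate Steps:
f = -7662 (f = -5936 - 1726 = -7662)
(f - 1*7827) + 4690 = (-7662 - 1*7827) + 4690 = (-7662 - 7827) + 4690 = -15489 + 4690 = -10799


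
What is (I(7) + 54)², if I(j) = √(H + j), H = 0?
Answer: (54 + √7)² ≈ 3208.7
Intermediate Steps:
I(j) = √j (I(j) = √(0 + j) = √j)
(I(7) + 54)² = (√7 + 54)² = (54 + √7)²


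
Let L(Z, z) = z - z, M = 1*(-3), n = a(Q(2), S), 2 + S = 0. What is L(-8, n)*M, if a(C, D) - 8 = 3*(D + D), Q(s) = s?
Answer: 0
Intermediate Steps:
S = -2 (S = -2 + 0 = -2)
a(C, D) = 8 + 6*D (a(C, D) = 8 + 3*(D + D) = 8 + 3*(2*D) = 8 + 6*D)
n = -4 (n = 8 + 6*(-2) = 8 - 12 = -4)
M = -3
L(Z, z) = 0
L(-8, n)*M = 0*(-3) = 0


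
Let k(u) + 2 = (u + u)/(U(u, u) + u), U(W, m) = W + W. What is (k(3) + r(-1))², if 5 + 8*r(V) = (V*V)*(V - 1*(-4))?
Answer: 361/144 ≈ 2.5069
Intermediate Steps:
U(W, m) = 2*W
k(u) = -4/3 (k(u) = -2 + (u + u)/(2*u + u) = -2 + (2*u)/((3*u)) = -2 + (2*u)*(1/(3*u)) = -2 + ⅔ = -4/3)
r(V) = -5/8 + V²*(4 + V)/8 (r(V) = -5/8 + ((V*V)*(V - 1*(-4)))/8 = -5/8 + (V²*(V + 4))/8 = -5/8 + (V²*(4 + V))/8 = -5/8 + V²*(4 + V)/8)
(k(3) + r(-1))² = (-4/3 + (-5/8 + (½)*(-1)² + (⅛)*(-1)³))² = (-4/3 + (-5/8 + (½)*1 + (⅛)*(-1)))² = (-4/3 + (-5/8 + ½ - ⅛))² = (-4/3 - ¼)² = (-19/12)² = 361/144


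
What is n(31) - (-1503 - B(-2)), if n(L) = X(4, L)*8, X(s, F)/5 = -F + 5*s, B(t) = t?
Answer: 1061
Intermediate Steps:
X(s, F) = -5*F + 25*s (X(s, F) = 5*(-F + 5*s) = -5*F + 25*s)
n(L) = 800 - 40*L (n(L) = (-5*L + 25*4)*8 = (-5*L + 100)*8 = (100 - 5*L)*8 = 800 - 40*L)
n(31) - (-1503 - B(-2)) = (800 - 40*31) - (-1503 - 1*(-2)) = (800 - 1240) - (-1503 + 2) = -440 - 1*(-1501) = -440 + 1501 = 1061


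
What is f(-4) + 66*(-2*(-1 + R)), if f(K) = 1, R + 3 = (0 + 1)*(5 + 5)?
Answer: -791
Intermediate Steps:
R = 7 (R = -3 + (0 + 1)*(5 + 5) = -3 + 1*10 = -3 + 10 = 7)
f(-4) + 66*(-2*(-1 + R)) = 1 + 66*(-2*(-1 + 7)) = 1 + 66*(-2*6) = 1 + 66*(-12) = 1 - 792 = -791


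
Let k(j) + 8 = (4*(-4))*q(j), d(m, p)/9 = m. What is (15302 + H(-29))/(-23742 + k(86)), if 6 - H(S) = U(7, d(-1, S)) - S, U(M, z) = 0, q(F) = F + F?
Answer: -5093/8834 ≈ -0.57652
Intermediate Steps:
d(m, p) = 9*m
q(F) = 2*F
k(j) = -8 - 32*j (k(j) = -8 + (4*(-4))*(2*j) = -8 - 32*j)
H(S) = 6 + S (H(S) = 6 - (0 - S) = 6 - (-1)*S = 6 + S)
(15302 + H(-29))/(-23742 + k(86)) = (15302 + (6 - 29))/(-23742 + (-8 - 32*86)) = (15302 - 23)/(-23742 + (-8 - 2752)) = 15279/(-23742 - 2760) = 15279/(-26502) = 15279*(-1/26502) = -5093/8834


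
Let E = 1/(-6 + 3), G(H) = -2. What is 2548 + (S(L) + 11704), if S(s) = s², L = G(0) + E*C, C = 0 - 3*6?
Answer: 14268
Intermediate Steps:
E = -⅓ (E = 1/(-3) = -⅓ ≈ -0.33333)
C = -18 (C = 0 - 18 = -18)
L = 4 (L = -2 - ⅓*(-18) = -2 + 6 = 4)
2548 + (S(L) + 11704) = 2548 + (4² + 11704) = 2548 + (16 + 11704) = 2548 + 11720 = 14268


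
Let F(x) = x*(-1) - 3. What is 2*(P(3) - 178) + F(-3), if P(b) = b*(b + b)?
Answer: -320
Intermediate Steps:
P(b) = 2*b**2 (P(b) = b*(2*b) = 2*b**2)
F(x) = -3 - x (F(x) = -x - 3 = -3 - x)
2*(P(3) - 178) + F(-3) = 2*(2*3**2 - 178) + (-3 - 1*(-3)) = 2*(2*9 - 178) + (-3 + 3) = 2*(18 - 178) + 0 = 2*(-160) + 0 = -320 + 0 = -320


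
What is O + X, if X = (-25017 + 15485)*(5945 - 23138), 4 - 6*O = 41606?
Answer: 491630227/3 ≈ 1.6388e+8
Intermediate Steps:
O = -20801/3 (O = ⅔ - ⅙*41606 = ⅔ - 20803/3 = -20801/3 ≈ -6933.7)
X = 163883676 (X = -9532*(-17193) = 163883676)
O + X = -20801/3 + 163883676 = 491630227/3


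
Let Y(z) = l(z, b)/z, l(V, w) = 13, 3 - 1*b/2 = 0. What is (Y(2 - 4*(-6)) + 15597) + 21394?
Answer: 73983/2 ≈ 36992.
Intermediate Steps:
b = 6 (b = 6 - 2*0 = 6 + 0 = 6)
Y(z) = 13/z
(Y(2 - 4*(-6)) + 15597) + 21394 = (13/(2 - 4*(-6)) + 15597) + 21394 = (13/(2 + 24) + 15597) + 21394 = (13/26 + 15597) + 21394 = (13*(1/26) + 15597) + 21394 = (1/2 + 15597) + 21394 = 31195/2 + 21394 = 73983/2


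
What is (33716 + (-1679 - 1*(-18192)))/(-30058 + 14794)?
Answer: -5581/1696 ≈ -3.2907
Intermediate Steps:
(33716 + (-1679 - 1*(-18192)))/(-30058 + 14794) = (33716 + (-1679 + 18192))/(-15264) = (33716 + 16513)*(-1/15264) = 50229*(-1/15264) = -5581/1696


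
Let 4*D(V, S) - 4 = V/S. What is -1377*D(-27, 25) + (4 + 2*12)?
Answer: -97721/100 ≈ -977.21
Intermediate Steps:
D(V, S) = 1 + V/(4*S) (D(V, S) = 1 + (V/S)/4 = 1 + V/(4*S))
-1377*D(-27, 25) + (4 + 2*12) = -1377*(25 + (¼)*(-27))/25 + (4 + 2*12) = -1377*(25 - 27/4)/25 + (4 + 24) = -1377*73/(25*4) + 28 = -1377*73/100 + 28 = -100521/100 + 28 = -97721/100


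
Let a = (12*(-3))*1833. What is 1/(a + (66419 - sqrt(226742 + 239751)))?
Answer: -431/280732 - sqrt(466493)/280732 ≈ -0.0039682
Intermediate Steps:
a = -65988 (a = -36*1833 = -65988)
1/(a + (66419 - sqrt(226742 + 239751))) = 1/(-65988 + (66419 - sqrt(226742 + 239751))) = 1/(-65988 + (66419 - sqrt(466493))) = 1/(431 - sqrt(466493))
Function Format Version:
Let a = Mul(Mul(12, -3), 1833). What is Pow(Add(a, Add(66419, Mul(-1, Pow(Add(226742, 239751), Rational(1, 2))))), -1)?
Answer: Add(Rational(-431, 280732), Mul(Rational(-1, 280732), Pow(466493, Rational(1, 2)))) ≈ -0.0039682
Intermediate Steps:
a = -65988 (a = Mul(-36, 1833) = -65988)
Pow(Add(a, Add(66419, Mul(-1, Pow(Add(226742, 239751), Rational(1, 2))))), -1) = Pow(Add(-65988, Add(66419, Mul(-1, Pow(Add(226742, 239751), Rational(1, 2))))), -1) = Pow(Add(-65988, Add(66419, Mul(-1, Pow(466493, Rational(1, 2))))), -1) = Pow(Add(431, Mul(-1, Pow(466493, Rational(1, 2)))), -1)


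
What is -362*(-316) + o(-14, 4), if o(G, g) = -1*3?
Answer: 114389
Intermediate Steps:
o(G, g) = -3
-362*(-316) + o(-14, 4) = -362*(-316) - 3 = 114392 - 3 = 114389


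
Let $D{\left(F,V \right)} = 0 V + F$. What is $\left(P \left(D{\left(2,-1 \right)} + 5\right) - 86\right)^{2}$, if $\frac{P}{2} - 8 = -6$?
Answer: $3364$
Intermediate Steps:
$P = 4$ ($P = 16 + 2 \left(-6\right) = 16 - 12 = 4$)
$D{\left(F,V \right)} = F$ ($D{\left(F,V \right)} = 0 + F = F$)
$\left(P \left(D{\left(2,-1 \right)} + 5\right) - 86\right)^{2} = \left(4 \left(2 + 5\right) - 86\right)^{2} = \left(4 \cdot 7 - 86\right)^{2} = \left(28 - 86\right)^{2} = \left(-58\right)^{2} = 3364$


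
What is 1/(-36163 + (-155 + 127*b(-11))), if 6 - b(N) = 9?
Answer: -1/36699 ≈ -2.7249e-5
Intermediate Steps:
b(N) = -3 (b(N) = 6 - 1*9 = 6 - 9 = -3)
1/(-36163 + (-155 + 127*b(-11))) = 1/(-36163 + (-155 + 127*(-3))) = 1/(-36163 + (-155 - 381)) = 1/(-36163 - 536) = 1/(-36699) = -1/36699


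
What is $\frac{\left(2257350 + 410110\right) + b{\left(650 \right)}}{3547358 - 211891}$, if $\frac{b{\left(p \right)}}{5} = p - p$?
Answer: $\frac{2667460}{3335467} \approx 0.79973$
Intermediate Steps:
$b{\left(p \right)} = 0$ ($b{\left(p \right)} = 5 \left(p - p\right) = 5 \cdot 0 = 0$)
$\frac{\left(2257350 + 410110\right) + b{\left(650 \right)}}{3547358 - 211891} = \frac{\left(2257350 + 410110\right) + 0}{3547358 - 211891} = \frac{2667460 + 0}{3335467} = 2667460 \cdot \frac{1}{3335467} = \frac{2667460}{3335467}$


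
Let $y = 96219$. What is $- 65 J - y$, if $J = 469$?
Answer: $-126704$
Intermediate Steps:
$- 65 J - y = \left(-65\right) 469 - 96219 = -30485 - 96219 = -126704$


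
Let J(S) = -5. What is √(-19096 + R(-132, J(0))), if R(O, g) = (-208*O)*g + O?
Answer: 2*I*√39127 ≈ 395.61*I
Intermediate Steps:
R(O, g) = O - 208*O*g (R(O, g) = -208*O*g + O = O - 208*O*g)
√(-19096 + R(-132, J(0))) = √(-19096 - 132*(1 - 208*(-5))) = √(-19096 - 132*(1 + 1040)) = √(-19096 - 132*1041) = √(-19096 - 137412) = √(-156508) = 2*I*√39127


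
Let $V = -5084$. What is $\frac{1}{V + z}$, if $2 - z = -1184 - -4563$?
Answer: $- \frac{1}{8461} \approx -0.00011819$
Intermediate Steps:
$z = -3377$ ($z = 2 - \left(-1184 - -4563\right) = 2 - \left(-1184 + 4563\right) = 2 - 3379 = -3377$)
$\frac{1}{V + z} = \frac{1}{-5084 - 3377} = \frac{1}{-8461} = - \frac{1}{8461}$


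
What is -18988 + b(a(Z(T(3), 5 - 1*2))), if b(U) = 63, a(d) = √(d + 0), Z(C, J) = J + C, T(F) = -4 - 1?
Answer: -18925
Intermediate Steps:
T(F) = -5
Z(C, J) = C + J
a(d) = √d
-18988 + b(a(Z(T(3), 5 - 1*2))) = -18988 + 63 = -18925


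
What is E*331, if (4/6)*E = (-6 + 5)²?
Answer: 993/2 ≈ 496.50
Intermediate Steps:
E = 3/2 (E = 3*(-6 + 5)²/2 = (3/2)*(-1)² = (3/2)*1 = 3/2 ≈ 1.5000)
E*331 = (3/2)*331 = 993/2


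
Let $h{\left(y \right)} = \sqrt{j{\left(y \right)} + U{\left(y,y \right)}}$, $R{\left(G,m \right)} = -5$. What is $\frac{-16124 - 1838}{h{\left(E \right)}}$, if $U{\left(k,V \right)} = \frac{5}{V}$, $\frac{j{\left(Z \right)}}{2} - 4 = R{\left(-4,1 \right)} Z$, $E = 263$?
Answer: $\frac{17962 i \sqrt{181359803}}{689581} \approx 350.78 i$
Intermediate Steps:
$j{\left(Z \right)} = 8 - 10 Z$ ($j{\left(Z \right)} = 8 + 2 \left(- 5 Z\right) = 8 - 10 Z$)
$h{\left(y \right)} = \sqrt{8 - 10 y + \frac{5}{y}}$ ($h{\left(y \right)} = \sqrt{\left(8 - 10 y\right) + \frac{5}{y}} = \sqrt{8 - 10 y + \frac{5}{y}}$)
$\frac{-16124 - 1838}{h{\left(E \right)}} = \frac{-16124 - 1838}{\sqrt{8 - 2630 + \frac{5}{263}}} = - \frac{17962}{\sqrt{8 - 2630 + 5 \cdot \frac{1}{263}}} = - \frac{17962}{\sqrt{8 - 2630 + \frac{5}{263}}} = - \frac{17962}{\sqrt{- \frac{689581}{263}}} = - \frac{17962}{\frac{1}{263} i \sqrt{181359803}} = - 17962 \left(- \frac{i \sqrt{181359803}}{689581}\right) = \frac{17962 i \sqrt{181359803}}{689581}$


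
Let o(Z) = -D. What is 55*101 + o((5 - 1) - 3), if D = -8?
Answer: 5563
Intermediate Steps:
o(Z) = 8 (o(Z) = -1*(-8) = 8)
55*101 + o((5 - 1) - 3) = 55*101 + 8 = 5555 + 8 = 5563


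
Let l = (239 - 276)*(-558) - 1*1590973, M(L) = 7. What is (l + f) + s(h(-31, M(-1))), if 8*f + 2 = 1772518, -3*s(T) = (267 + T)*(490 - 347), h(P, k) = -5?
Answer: -8167507/6 ≈ -1.3613e+6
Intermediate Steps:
s(T) = -12727 - 143*T/3 (s(T) = -(267 + T)*(490 - 347)/3 = -(267 + T)*143/3 = -(38181 + 143*T)/3 = -12727 - 143*T/3)
f = 443129/2 (f = -¼ + (⅛)*1772518 = -¼ + 886259/4 = 443129/2 ≈ 2.2156e+5)
l = -1570327 (l = -37*(-558) - 1590973 = 20646 - 1590973 = -1570327)
(l + f) + s(h(-31, M(-1))) = (-1570327 + 443129/2) + (-12727 - 143/3*(-5)) = -2697525/2 + (-12727 + 715/3) = -2697525/2 - 37466/3 = -8167507/6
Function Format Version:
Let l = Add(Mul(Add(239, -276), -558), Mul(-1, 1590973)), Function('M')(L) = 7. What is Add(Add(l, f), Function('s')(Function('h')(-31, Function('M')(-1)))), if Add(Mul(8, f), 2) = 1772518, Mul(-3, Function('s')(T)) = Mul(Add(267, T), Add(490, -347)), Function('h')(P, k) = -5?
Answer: Rational(-8167507, 6) ≈ -1.3613e+6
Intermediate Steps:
Function('s')(T) = Add(-12727, Mul(Rational(-143, 3), T)) (Function('s')(T) = Mul(Rational(-1, 3), Mul(Add(267, T), Add(490, -347))) = Mul(Rational(-1, 3), Mul(Add(267, T), 143)) = Mul(Rational(-1, 3), Add(38181, Mul(143, T))) = Add(-12727, Mul(Rational(-143, 3), T)))
f = Rational(443129, 2) (f = Add(Rational(-1, 4), Mul(Rational(1, 8), 1772518)) = Add(Rational(-1, 4), Rational(886259, 4)) = Rational(443129, 2) ≈ 2.2156e+5)
l = -1570327 (l = Add(Mul(-37, -558), -1590973) = Add(20646, -1590973) = -1570327)
Add(Add(l, f), Function('s')(Function('h')(-31, Function('M')(-1)))) = Add(Add(-1570327, Rational(443129, 2)), Add(-12727, Mul(Rational(-143, 3), -5))) = Add(Rational(-2697525, 2), Add(-12727, Rational(715, 3))) = Add(Rational(-2697525, 2), Rational(-37466, 3)) = Rational(-8167507, 6)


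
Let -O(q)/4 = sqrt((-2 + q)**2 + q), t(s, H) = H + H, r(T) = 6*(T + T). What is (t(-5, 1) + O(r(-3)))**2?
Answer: 22532 - 128*sqrt(22) ≈ 21932.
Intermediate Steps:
r(T) = 12*T (r(T) = 6*(2*T) = 12*T)
t(s, H) = 2*H
O(q) = -4*sqrt(q + (-2 + q)**2) (O(q) = -4*sqrt((-2 + q)**2 + q) = -4*sqrt(q + (-2 + q)**2))
(t(-5, 1) + O(r(-3)))**2 = (2*1 - 4*sqrt(12*(-3) + (-2 + 12*(-3))**2))**2 = (2 - 4*sqrt(-36 + (-2 - 36)**2))**2 = (2 - 4*sqrt(-36 + (-38)**2))**2 = (2 - 4*sqrt(-36 + 1444))**2 = (2 - 32*sqrt(22))**2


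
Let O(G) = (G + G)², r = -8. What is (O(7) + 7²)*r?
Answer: -1960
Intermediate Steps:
O(G) = 4*G² (O(G) = (2*G)² = 4*G²)
(O(7) + 7²)*r = (4*7² + 7²)*(-8) = (4*49 + 49)*(-8) = (196 + 49)*(-8) = 245*(-8) = -1960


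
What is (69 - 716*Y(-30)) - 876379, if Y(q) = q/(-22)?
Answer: -9650150/11 ≈ -8.7729e+5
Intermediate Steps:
Y(q) = -q/22 (Y(q) = q*(-1/22) = -q/22)
(69 - 716*Y(-30)) - 876379 = (69 - (-358)*(-30)/11) - 876379 = (69 - 716*15/11) - 876379 = (69 - 10740/11) - 876379 = -9981/11 - 876379 = -9650150/11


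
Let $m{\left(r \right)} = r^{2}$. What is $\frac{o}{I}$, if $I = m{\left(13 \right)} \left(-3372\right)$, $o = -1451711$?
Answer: $\frac{1451711}{569868} \approx 2.5475$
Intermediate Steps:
$I = -569868$ ($I = 13^{2} \left(-3372\right) = 169 \left(-3372\right) = -569868$)
$\frac{o}{I} = - \frac{1451711}{-569868} = \left(-1451711\right) \left(- \frac{1}{569868}\right) = \frac{1451711}{569868}$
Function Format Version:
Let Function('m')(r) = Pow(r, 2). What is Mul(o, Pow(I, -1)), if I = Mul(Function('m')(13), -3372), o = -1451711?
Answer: Rational(1451711, 569868) ≈ 2.5475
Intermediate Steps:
I = -569868 (I = Mul(Pow(13, 2), -3372) = Mul(169, -3372) = -569868)
Mul(o, Pow(I, -1)) = Mul(-1451711, Pow(-569868, -1)) = Mul(-1451711, Rational(-1, 569868)) = Rational(1451711, 569868)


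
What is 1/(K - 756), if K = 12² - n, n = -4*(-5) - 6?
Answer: -1/626 ≈ -0.0015974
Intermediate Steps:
n = 14 (n = 20 - 6 = 14)
K = 130 (K = 12² - 1*14 = 144 - 14 = 130)
1/(K - 756) = 1/(130 - 756) = 1/(-626) = -1/626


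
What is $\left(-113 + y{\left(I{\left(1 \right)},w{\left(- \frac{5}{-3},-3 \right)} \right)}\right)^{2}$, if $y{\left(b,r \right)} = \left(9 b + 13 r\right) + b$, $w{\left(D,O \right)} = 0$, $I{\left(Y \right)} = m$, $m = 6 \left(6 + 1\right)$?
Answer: $94249$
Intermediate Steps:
$m = 42$ ($m = 6 \cdot 7 = 42$)
$I{\left(Y \right)} = 42$
$y{\left(b,r \right)} = 10 b + 13 r$
$\left(-113 + y{\left(I{\left(1 \right)},w{\left(- \frac{5}{-3},-3 \right)} \right)}\right)^{2} = \left(-113 + \left(10 \cdot 42 + 13 \cdot 0\right)\right)^{2} = \left(-113 + \left(420 + 0\right)\right)^{2} = \left(-113 + 420\right)^{2} = 307^{2} = 94249$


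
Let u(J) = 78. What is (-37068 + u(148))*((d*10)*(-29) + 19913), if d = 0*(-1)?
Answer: -736581870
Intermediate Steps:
d = 0
(-37068 + u(148))*((d*10)*(-29) + 19913) = (-37068 + 78)*((0*10)*(-29) + 19913) = -36990*(0*(-29) + 19913) = -36990*(0 + 19913) = -36990*19913 = -736581870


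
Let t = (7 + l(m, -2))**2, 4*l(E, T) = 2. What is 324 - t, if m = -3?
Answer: 1071/4 ≈ 267.75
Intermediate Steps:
l(E, T) = 1/2 (l(E, T) = (1/4)*2 = 1/2)
t = 225/4 (t = (7 + 1/2)**2 = (15/2)**2 = 225/4 ≈ 56.250)
324 - t = 324 - 1*225/4 = 324 - 225/4 = 1071/4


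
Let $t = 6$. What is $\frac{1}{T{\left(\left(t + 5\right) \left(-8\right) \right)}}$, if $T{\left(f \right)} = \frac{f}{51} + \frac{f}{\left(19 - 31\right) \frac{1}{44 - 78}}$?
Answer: $- \frac{17}{4268} \approx -0.0039831$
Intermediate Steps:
$T{\left(f \right)} = \frac{97 f}{34}$ ($T{\left(f \right)} = f \frac{1}{51} + \frac{f}{\left(-12\right) \frac{1}{-34}} = \frac{f}{51} + \frac{f}{\left(-12\right) \left(- \frac{1}{34}\right)} = \frac{f}{51} + \frac{f}{\frac{6}{17}} = \frac{f}{51} + f \frac{17}{6} = \frac{f}{51} + \frac{17 f}{6} = \frac{97 f}{34}$)
$\frac{1}{T{\left(\left(t + 5\right) \left(-8\right) \right)}} = \frac{1}{\frac{97}{34} \left(6 + 5\right) \left(-8\right)} = \frac{1}{\frac{97}{34} \cdot 11 \left(-8\right)} = \frac{1}{\frac{97}{34} \left(-88\right)} = \frac{1}{- \frac{4268}{17}} = - \frac{17}{4268}$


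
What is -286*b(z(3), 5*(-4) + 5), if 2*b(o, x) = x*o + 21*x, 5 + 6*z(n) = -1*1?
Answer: 42900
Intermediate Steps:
z(n) = -1 (z(n) = -⅚ + (-1*1)/6 = -⅚ + (⅙)*(-1) = -⅚ - ⅙ = -1)
b(o, x) = 21*x/2 + o*x/2 (b(o, x) = (x*o + 21*x)/2 = (o*x + 21*x)/2 = (21*x + o*x)/2 = 21*x/2 + o*x/2)
-286*b(z(3), 5*(-4) + 5) = -143*(5*(-4) + 5)*(21 - 1) = -143*(-20 + 5)*20 = -143*(-15)*20 = -286*(-150) = 42900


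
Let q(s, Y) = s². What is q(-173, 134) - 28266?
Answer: 1663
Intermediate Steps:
q(-173, 134) - 28266 = (-173)² - 28266 = 29929 - 28266 = 1663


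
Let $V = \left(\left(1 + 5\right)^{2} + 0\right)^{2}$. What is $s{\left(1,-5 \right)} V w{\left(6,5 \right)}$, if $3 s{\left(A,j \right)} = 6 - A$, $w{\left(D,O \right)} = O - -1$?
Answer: $12960$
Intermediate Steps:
$V = 1296$ ($V = \left(6^{2} + 0\right)^{2} = \left(36 + 0\right)^{2} = 36^{2} = 1296$)
$w{\left(D,O \right)} = 1 + O$ ($w{\left(D,O \right)} = O + 1 = 1 + O$)
$s{\left(A,j \right)} = 2 - \frac{A}{3}$ ($s{\left(A,j \right)} = \frac{6 - A}{3} = 2 - \frac{A}{3}$)
$s{\left(1,-5 \right)} V w{\left(6,5 \right)} = \left(2 - \frac{1}{3}\right) 1296 \left(1 + 5\right) = \left(2 - \frac{1}{3}\right) 1296 \cdot 6 = \frac{5}{3} \cdot 1296 \cdot 6 = 2160 \cdot 6 = 12960$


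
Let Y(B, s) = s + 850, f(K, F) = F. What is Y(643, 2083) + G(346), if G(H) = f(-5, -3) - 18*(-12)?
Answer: 3146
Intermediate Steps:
Y(B, s) = 850 + s
G(H) = 213 (G(H) = -3 - 18*(-12) = -3 + 216 = 213)
Y(643, 2083) + G(346) = (850 + 2083) + 213 = 2933 + 213 = 3146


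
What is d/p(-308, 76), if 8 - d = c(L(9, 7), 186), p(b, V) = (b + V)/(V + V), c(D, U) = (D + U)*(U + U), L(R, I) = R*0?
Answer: 1314496/29 ≈ 45327.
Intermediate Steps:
L(R, I) = 0
c(D, U) = 2*U*(D + U) (c(D, U) = (D + U)*(2*U) = 2*U*(D + U))
p(b, V) = (V + b)/(2*V) (p(b, V) = (V + b)/((2*V)) = (V + b)*(1/(2*V)) = (V + b)/(2*V))
d = -69184 (d = 8 - 2*186*(0 + 186) = 8 - 2*186*186 = 8 - 1*69192 = 8 - 69192 = -69184)
d/p(-308, 76) = -69184*152/(76 - 308) = -69184/((½)*(1/76)*(-232)) = -69184/(-29/19) = -69184*(-19/29) = 1314496/29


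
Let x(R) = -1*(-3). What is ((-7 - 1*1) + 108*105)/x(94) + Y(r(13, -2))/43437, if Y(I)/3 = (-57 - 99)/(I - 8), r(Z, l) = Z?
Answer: 820379672/217185 ≈ 3777.3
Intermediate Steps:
x(R) = 3
Y(I) = -468/(-8 + I) (Y(I) = 3*((-57 - 99)/(I - 8)) = 3*(-156/(-8 + I)) = -468/(-8 + I))
((-7 - 1*1) + 108*105)/x(94) + Y(r(13, -2))/43437 = ((-7 - 1*1) + 108*105)/3 - 468/(-8 + 13)/43437 = ((-7 - 1) + 11340)*(⅓) - 468/5*(1/43437) = (-8 + 11340)*(⅓) - 468*⅕*(1/43437) = 11332*(⅓) - 468/5*1/43437 = 11332/3 - 156/72395 = 820379672/217185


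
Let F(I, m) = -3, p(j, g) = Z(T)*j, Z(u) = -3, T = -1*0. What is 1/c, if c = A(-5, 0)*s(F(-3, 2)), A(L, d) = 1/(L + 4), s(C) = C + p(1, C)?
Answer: ⅙ ≈ 0.16667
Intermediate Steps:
T = 0
p(j, g) = -3*j
s(C) = -3 + C (s(C) = C - 3*1 = C - 3 = -3 + C)
A(L, d) = 1/(4 + L)
c = 6 (c = (-3 - 3)/(4 - 5) = -6/(-1) = -1*(-6) = 6)
1/c = 1/6 = ⅙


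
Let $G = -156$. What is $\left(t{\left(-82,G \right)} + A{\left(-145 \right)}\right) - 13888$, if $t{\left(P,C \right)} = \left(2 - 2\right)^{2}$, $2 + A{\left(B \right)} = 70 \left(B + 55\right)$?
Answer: $-20190$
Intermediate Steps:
$A{\left(B \right)} = 3848 + 70 B$ ($A{\left(B \right)} = -2 + 70 \left(B + 55\right) = -2 + 70 \left(55 + B\right) = -2 + \left(3850 + 70 B\right) = 3848 + 70 B$)
$t{\left(P,C \right)} = 0$ ($t{\left(P,C \right)} = 0^{2} = 0$)
$\left(t{\left(-82,G \right)} + A{\left(-145 \right)}\right) - 13888 = \left(0 + \left(3848 + 70 \left(-145\right)\right)\right) - 13888 = \left(0 + \left(3848 - 10150\right)\right) - 13888 = \left(0 - 6302\right) - 13888 = -6302 - 13888 = -20190$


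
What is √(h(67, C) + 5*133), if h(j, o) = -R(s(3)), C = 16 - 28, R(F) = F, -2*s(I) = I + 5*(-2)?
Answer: 21*√6/2 ≈ 25.720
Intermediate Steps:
s(I) = 5 - I/2 (s(I) = -(I + 5*(-2))/2 = -(I - 10)/2 = -(-10 + I)/2 = 5 - I/2)
C = -12
h(j, o) = -7/2 (h(j, o) = -(5 - ½*3) = -(5 - 3/2) = -1*7/2 = -7/2)
√(h(67, C) + 5*133) = √(-7/2 + 5*133) = √(-7/2 + 665) = √(1323/2) = 21*√6/2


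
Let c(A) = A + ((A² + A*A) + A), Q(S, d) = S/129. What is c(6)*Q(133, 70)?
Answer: 3724/43 ≈ 86.605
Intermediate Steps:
Q(S, d) = S/129 (Q(S, d) = S*(1/129) = S/129)
c(A) = 2*A + 2*A² (c(A) = A + ((A² + A²) + A) = A + (2*A² + A) = A + (A + 2*A²) = 2*A + 2*A²)
c(6)*Q(133, 70) = (2*6*(1 + 6))*((1/129)*133) = (2*6*7)*(133/129) = 84*(133/129) = 3724/43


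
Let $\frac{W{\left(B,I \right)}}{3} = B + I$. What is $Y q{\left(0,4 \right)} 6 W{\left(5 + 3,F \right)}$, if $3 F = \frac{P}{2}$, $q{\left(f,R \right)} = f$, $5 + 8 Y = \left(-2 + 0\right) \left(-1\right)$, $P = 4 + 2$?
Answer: $0$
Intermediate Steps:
$P = 6$
$Y = - \frac{3}{8}$ ($Y = - \frac{5}{8} + \frac{\left(-2 + 0\right) \left(-1\right)}{8} = - \frac{5}{8} + \frac{\left(-2\right) \left(-1\right)}{8} = - \frac{5}{8} + \frac{1}{8} \cdot 2 = - \frac{5}{8} + \frac{1}{4} = - \frac{3}{8} \approx -0.375$)
$F = 1$ ($F = \frac{6 \cdot \frac{1}{2}}{3} = \frac{1}{3} \cdot 3 = 1$)
$W{\left(B,I \right)} = 3 B + 3 I$ ($W{\left(B,I \right)} = 3 \left(B + I\right) = 3 B + 3 I$)
$Y q{\left(0,4 \right)} 6 W{\left(5 + 3,F \right)} = \left(- \frac{3}{8}\right) 0 \cdot 6 \left(3 \left(5 + 3\right) + 3 \cdot 1\right) = 0 \cdot 6 \left(3 \cdot 8 + 3\right) = 0 \left(24 + 3\right) = 0 \cdot 27 = 0$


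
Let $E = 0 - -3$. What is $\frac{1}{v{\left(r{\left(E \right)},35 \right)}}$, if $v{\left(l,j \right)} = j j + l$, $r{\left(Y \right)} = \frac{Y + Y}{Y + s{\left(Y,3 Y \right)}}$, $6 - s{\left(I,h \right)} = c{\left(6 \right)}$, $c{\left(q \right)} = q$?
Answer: $\frac{1}{1227} \approx 0.000815$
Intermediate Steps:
$s{\left(I,h \right)} = 0$ ($s{\left(I,h \right)} = 6 - 6 = 0$)
$E = 3$ ($E = 0 + 3 = 3$)
$r{\left(Y \right)} = 2$ ($r{\left(Y \right)} = \frac{Y + Y}{Y + 0} = \frac{2 Y}{Y} = 2$)
$v{\left(l,j \right)} = l + j^{2}$ ($v{\left(l,j \right)} = j^{2} + l = l + j^{2}$)
$\frac{1}{v{\left(r{\left(E \right)},35 \right)}} = \frac{1}{2 + 35^{2}} = \frac{1}{2 + 1225} = \frac{1}{1227}$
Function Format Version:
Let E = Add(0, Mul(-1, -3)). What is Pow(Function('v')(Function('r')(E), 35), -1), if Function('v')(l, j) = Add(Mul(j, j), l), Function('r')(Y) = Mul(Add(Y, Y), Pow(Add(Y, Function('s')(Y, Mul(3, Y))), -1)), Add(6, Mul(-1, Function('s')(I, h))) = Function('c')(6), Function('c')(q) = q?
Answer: Rational(1, 1227) ≈ 0.00081500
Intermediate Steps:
Function('s')(I, h) = 0 (Function('s')(I, h) = Add(6, Mul(-1, 6)) = Add(6, -6) = 0)
E = 3 (E = Add(0, 3) = 3)
Function('r')(Y) = 2 (Function('r')(Y) = Mul(Add(Y, Y), Pow(Add(Y, 0), -1)) = Mul(Mul(2, Y), Pow(Y, -1)) = 2)
Function('v')(l, j) = Add(l, Pow(j, 2)) (Function('v')(l, j) = Add(Pow(j, 2), l) = Add(l, Pow(j, 2)))
Pow(Function('v')(Function('r')(E), 35), -1) = Pow(Add(2, Pow(35, 2)), -1) = Pow(Add(2, 1225), -1) = Pow(1227, -1) = Rational(1, 1227)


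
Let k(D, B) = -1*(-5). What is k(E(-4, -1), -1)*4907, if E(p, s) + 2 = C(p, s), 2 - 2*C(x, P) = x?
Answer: 24535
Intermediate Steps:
C(x, P) = 1 - x/2
E(p, s) = -1 - p/2 (E(p, s) = -2 + (1 - p/2) = -1 - p/2)
k(D, B) = 5
k(E(-4, -1), -1)*4907 = 5*4907 = 24535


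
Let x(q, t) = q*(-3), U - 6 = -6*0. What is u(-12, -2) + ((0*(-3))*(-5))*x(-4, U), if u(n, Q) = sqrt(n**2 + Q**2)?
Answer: 2*sqrt(37) ≈ 12.166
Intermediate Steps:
U = 6 (U = 6 - 6*0 = 6 + 0 = 6)
x(q, t) = -3*q
u(n, Q) = sqrt(Q**2 + n**2)
u(-12, -2) + ((0*(-3))*(-5))*x(-4, U) = sqrt((-2)**2 + (-12)**2) + ((0*(-3))*(-5))*(-3*(-4)) = sqrt(4 + 144) + (0*(-5))*12 = sqrt(148) + 0*12 = 2*sqrt(37) + 0 = 2*sqrt(37)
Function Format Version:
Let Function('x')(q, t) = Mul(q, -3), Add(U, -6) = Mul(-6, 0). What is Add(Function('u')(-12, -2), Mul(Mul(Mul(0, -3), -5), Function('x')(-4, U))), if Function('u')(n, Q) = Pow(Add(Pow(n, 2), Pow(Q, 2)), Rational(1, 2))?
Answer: Mul(2, Pow(37, Rational(1, 2))) ≈ 12.166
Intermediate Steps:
U = 6 (U = Add(6, Mul(-6, 0)) = Add(6, 0) = 6)
Function('x')(q, t) = Mul(-3, q)
Function('u')(n, Q) = Pow(Add(Pow(Q, 2), Pow(n, 2)), Rational(1, 2))
Add(Function('u')(-12, -2), Mul(Mul(Mul(0, -3), -5), Function('x')(-4, U))) = Add(Pow(Add(Pow(-2, 2), Pow(-12, 2)), Rational(1, 2)), Mul(Mul(Mul(0, -3), -5), Mul(-3, -4))) = Add(Pow(Add(4, 144), Rational(1, 2)), Mul(Mul(0, -5), 12)) = Add(Pow(148, Rational(1, 2)), Mul(0, 12)) = Add(Mul(2, Pow(37, Rational(1, 2))), 0) = Mul(2, Pow(37, Rational(1, 2)))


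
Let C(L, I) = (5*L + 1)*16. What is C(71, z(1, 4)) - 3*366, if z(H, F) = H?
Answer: 4598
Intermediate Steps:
C(L, I) = 16 + 80*L (C(L, I) = (1 + 5*L)*16 = 16 + 80*L)
C(71, z(1, 4)) - 3*366 = (16 + 80*71) - 3*366 = (16 + 5680) - 1098 = 5696 - 1098 = 4598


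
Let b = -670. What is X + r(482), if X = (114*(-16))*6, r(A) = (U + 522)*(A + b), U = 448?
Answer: -193304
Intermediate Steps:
r(A) = -649900 + 970*A (r(A) = (448 + 522)*(A - 670) = 970*(-670 + A) = -649900 + 970*A)
X = -10944 (X = -1824*6 = -10944)
X + r(482) = -10944 + (-649900 + 970*482) = -10944 + (-649900 + 467540) = -10944 - 182360 = -193304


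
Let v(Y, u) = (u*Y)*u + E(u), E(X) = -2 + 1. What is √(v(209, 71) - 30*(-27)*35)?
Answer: √1081918 ≈ 1040.2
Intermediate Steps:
E(X) = -1
v(Y, u) = -1 + Y*u² (v(Y, u) = (u*Y)*u - 1 = (Y*u)*u - 1 = Y*u² - 1 = -1 + Y*u²)
√(v(209, 71) - 30*(-27)*35) = √((-1 + 209*71²) - 30*(-27)*35) = √((-1 + 209*5041) + 810*35) = √((-1 + 1053569) + 28350) = √(1053568 + 28350) = √1081918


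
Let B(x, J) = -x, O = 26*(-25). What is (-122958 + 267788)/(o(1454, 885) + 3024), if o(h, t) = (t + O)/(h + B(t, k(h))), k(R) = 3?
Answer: 82408270/1720891 ≈ 47.887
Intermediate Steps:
O = -650
o(h, t) = (-650 + t)/(h - t) (o(h, t) = (t - 650)/(h - t) = (-650 + t)/(h - t))
(-122958 + 267788)/(o(1454, 885) + 3024) = (-122958 + 267788)/((-650 + 885)/(1454 - 1*885) + 3024) = 144830/(235/(1454 - 885) + 3024) = 144830/(235/569 + 3024) = 144830/(1720891/569) = 144830*(569/1720891) = 82408270/1720891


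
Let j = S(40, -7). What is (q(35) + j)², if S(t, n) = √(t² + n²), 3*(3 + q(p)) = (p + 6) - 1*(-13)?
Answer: (15 + √1649)² ≈ 3092.2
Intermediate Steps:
q(p) = 10/3 + p/3 (q(p) = -3 + ((p + 6) - 1*(-13))/3 = -3 + ((6 + p) + 13)/3 = -3 + (19 + p)/3 = -3 + (19/3 + p/3) = 10/3 + p/3)
S(t, n) = √(n² + t²)
j = √1649 (j = √((-7)² + 40²) = √(49 + 1600) = √1649 ≈ 40.608)
(q(35) + j)² = ((10/3 + (⅓)*35) + √1649)² = ((10/3 + 35/3) + √1649)² = (15 + √1649)²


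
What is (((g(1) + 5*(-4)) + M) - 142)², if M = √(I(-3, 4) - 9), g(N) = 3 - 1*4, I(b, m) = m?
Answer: (163 - I*√5)² ≈ 26564.0 - 728.96*I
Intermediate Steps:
g(N) = -1 (g(N) = 3 - 4 = -1)
M = I*√5 (M = √(4 - 9) = √(-5) = I*√5 ≈ 2.2361*I)
(((g(1) + 5*(-4)) + M) - 142)² = (((-1 + 5*(-4)) + I*√5) - 142)² = (((-1 - 20) + I*√5) - 142)² = ((-21 + I*√5) - 142)² = (-163 + I*√5)²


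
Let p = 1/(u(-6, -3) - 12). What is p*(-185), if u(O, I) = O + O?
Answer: 185/24 ≈ 7.7083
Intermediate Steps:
u(O, I) = 2*O
p = -1/24 (p = 1/(2*(-6) - 12) = 1/(-12 - 12) = 1/(-24) = -1/24 ≈ -0.041667)
p*(-185) = -1/24*(-185) = 185/24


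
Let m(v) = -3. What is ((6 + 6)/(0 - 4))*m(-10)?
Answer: 9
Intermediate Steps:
((6 + 6)/(0 - 4))*m(-10) = ((6 + 6)/(0 - 4))*(-3) = (12/(-4))*(-3) = (12*(-¼))*(-3) = -3*(-3) = 9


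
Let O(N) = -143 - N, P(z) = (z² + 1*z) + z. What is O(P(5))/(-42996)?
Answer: 89/21498 ≈ 0.0041399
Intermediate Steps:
P(z) = z² + 2*z (P(z) = (z² + z) + z = (z + z²) + z = z² + 2*z)
O(P(5))/(-42996) = (-143 - 5*(2 + 5))/(-42996) = (-143 - 5*7)*(-1/42996) = (-143 - 1*35)*(-1/42996) = (-143 - 35)*(-1/42996) = -178*(-1/42996) = 89/21498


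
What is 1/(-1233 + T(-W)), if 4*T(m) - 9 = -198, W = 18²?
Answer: -4/5121 ≈ -0.00078110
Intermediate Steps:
W = 324
T(m) = -189/4 (T(m) = 9/4 + (¼)*(-198) = 9/4 - 99/2 = -189/4)
1/(-1233 + T(-W)) = 1/(-1233 - 189/4) = 1/(-5121/4) = -4/5121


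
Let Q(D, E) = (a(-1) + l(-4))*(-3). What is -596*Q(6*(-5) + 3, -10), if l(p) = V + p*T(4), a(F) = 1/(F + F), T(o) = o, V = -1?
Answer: -31290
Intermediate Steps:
a(F) = 1/(2*F)
l(p) = -1 + 4*p (l(p) = -1 + p*4 = -1 + 4*p)
Q(D, E) = 105/2 (Q(D, E) = ((½)/(-1) + (-1 + 4*(-4)))*(-3) = ((½)*(-1) + (-1 - 16))*(-3) = (-½ - 17)*(-3) = -35/2*(-3) = 105/2)
-596*Q(6*(-5) + 3, -10) = -596*105/2 = -31290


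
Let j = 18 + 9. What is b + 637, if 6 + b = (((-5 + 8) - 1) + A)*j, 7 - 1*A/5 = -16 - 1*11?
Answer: 5275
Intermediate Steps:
j = 27
A = 170 (A = 35 - 5*(-16 - 1*11) = 35 - 5*(-16 - 11) = 35 - 5*(-27) = 35 + 135 = 170)
b = 4638 (b = -6 + (((-5 + 8) - 1) + 170)*27 = -6 + ((3 - 1) + 170)*27 = -6 + (2 + 170)*27 = -6 + 172*27 = -6 + 4644 = 4638)
b + 637 = 4638 + 637 = 5275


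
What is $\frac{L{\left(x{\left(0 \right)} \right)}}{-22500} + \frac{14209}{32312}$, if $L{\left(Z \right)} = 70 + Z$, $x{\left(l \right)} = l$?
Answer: $\frac{15872033}{36351000} \approx 0.43663$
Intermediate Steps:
$\frac{L{\left(x{\left(0 \right)} \right)}}{-22500} + \frac{14209}{32312} = \frac{70 + 0}{-22500} + \frac{14209}{32312} = 70 \left(- \frac{1}{22500}\right) + 14209 \cdot \frac{1}{32312} = - \frac{7}{2250} + \frac{14209}{32312} = \frac{15872033}{36351000}$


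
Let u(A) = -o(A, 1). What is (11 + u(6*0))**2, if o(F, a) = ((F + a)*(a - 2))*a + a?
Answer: 121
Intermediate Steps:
o(F, a) = a + a*(-2 + a)*(F + a) (o(F, a) = ((F + a)*(-2 + a))*a + a = ((-2 + a)*(F + a))*a + a = a*(-2 + a)*(F + a) + a = a + a*(-2 + a)*(F + a))
u(A) = A (u(A) = -(1 + 1**2 - 2*A - 2*1 + A*1) = -(1 + 1 - 2*A - 2 + A) = -(-A) = -(-1)*A = A)
(11 + u(6*0))**2 = (11 + 6*0)**2 = (11 + 0)**2 = 11**2 = 121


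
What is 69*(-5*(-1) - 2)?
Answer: 207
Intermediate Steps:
69*(-5*(-1) - 2) = 69*(5 - 2) = 69*3 = 207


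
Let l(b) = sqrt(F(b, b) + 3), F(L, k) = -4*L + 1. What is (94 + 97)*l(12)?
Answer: 382*I*sqrt(11) ≈ 1267.0*I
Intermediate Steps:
F(L, k) = 1 - 4*L
l(b) = sqrt(4 - 4*b) (l(b) = sqrt((1 - 4*b) + 3) = sqrt(4 - 4*b))
(94 + 97)*l(12) = (94 + 97)*(2*sqrt(1 - 1*12)) = 191*(2*sqrt(1 - 12)) = 191*(2*sqrt(-11)) = 191*(2*(I*sqrt(11))) = 191*(2*I*sqrt(11)) = 382*I*sqrt(11)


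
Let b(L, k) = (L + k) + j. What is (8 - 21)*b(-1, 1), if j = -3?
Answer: 39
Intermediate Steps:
b(L, k) = -3 + L + k (b(L, k) = (L + k) - 3 = -3 + L + k)
(8 - 21)*b(-1, 1) = (8 - 21)*(-3 - 1 + 1) = -13*(-3) = 39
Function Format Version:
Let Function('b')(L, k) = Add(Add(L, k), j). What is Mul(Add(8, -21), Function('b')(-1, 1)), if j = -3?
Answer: 39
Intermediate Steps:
Function('b')(L, k) = Add(-3, L, k) (Function('b')(L, k) = Add(Add(L, k), -3) = Add(-3, L, k))
Mul(Add(8, -21), Function('b')(-1, 1)) = Mul(Add(8, -21), Add(-3, -1, 1)) = Mul(-13, -3) = 39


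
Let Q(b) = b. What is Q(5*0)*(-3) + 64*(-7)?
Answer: -448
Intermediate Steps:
Q(5*0)*(-3) + 64*(-7) = (5*0)*(-3) + 64*(-7) = 0*(-3) - 448 = 0 - 448 = -448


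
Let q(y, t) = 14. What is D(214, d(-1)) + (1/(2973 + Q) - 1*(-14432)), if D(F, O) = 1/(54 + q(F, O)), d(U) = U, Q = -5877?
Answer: 712479685/49368 ≈ 14432.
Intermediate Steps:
D(F, O) = 1/68 (D(F, O) = 1/(54 + 14) = 1/68)
D(214, d(-1)) + (1/(2973 + Q) - 1*(-14432)) = 1/68 + (1/(2973 - 5877) - 1*(-14432)) = 1/68 + (1/(-2904) + 14432) = 1/68 + (-1/2904 + 14432) = 1/68 + 41910527/2904 = 712479685/49368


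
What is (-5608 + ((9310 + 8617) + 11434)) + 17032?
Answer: 40785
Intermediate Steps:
(-5608 + ((9310 + 8617) + 11434)) + 17032 = (-5608 + (17927 + 11434)) + 17032 = (-5608 + 29361) + 17032 = 23753 + 17032 = 40785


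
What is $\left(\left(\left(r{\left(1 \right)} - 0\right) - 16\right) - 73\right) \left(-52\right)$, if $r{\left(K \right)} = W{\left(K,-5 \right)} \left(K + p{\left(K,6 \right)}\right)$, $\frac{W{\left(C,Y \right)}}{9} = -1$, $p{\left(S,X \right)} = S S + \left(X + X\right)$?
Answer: $11180$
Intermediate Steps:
$p{\left(S,X \right)} = S^{2} + 2 X$
$W{\left(C,Y \right)} = -9$ ($W{\left(C,Y \right)} = 9 \left(-1\right) = -9$)
$r{\left(K \right)} = -108 - 9 K - 9 K^{2}$ ($r{\left(K \right)} = - 9 \left(K + \left(K^{2} + 2 \cdot 6\right)\right) = - 9 \left(K + \left(K^{2} + 12\right)\right) = - 9 \left(K + \left(12 + K^{2}\right)\right) = - 9 \left(12 + K + K^{2}\right) = -108 - 9 K - 9 K^{2}$)
$\left(\left(\left(r{\left(1 \right)} - 0\right) - 16\right) - 73\right) \left(-52\right) = \left(\left(\left(\left(-108 - 9 - 9 \cdot 1^{2}\right) - 0\right) - 16\right) - 73\right) \left(-52\right) = \left(\left(\left(\left(-108 - 9 - 9\right) + \left(-13 + 13\right)\right) - 16\right) - 73\right) \left(-52\right) = \left(\left(\left(\left(-108 - 9 - 9\right) + 0\right) - 16\right) - 73\right) \left(-52\right) = \left(\left(\left(-126 + 0\right) - 16\right) - 73\right) \left(-52\right) = \left(\left(-126 - 16\right) - 73\right) \left(-52\right) = \left(-142 - 73\right) \left(-52\right) = \left(-215\right) \left(-52\right) = 11180$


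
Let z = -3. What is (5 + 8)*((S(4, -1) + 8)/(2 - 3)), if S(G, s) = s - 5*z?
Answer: -286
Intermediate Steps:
S(G, s) = 15 + s (S(G, s) = s - 5*(-3) = s + 15 = 15 + s)
(5 + 8)*((S(4, -1) + 8)/(2 - 3)) = (5 + 8)*(((15 - 1) + 8)/(2 - 3)) = 13*((14 + 8)/(-1)) = 13*(22*(-1)) = 13*(-22) = -286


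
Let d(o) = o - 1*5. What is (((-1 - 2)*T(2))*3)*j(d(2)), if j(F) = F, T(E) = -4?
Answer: -108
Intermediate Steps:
d(o) = -5 + o (d(o) = o - 5 = -5 + o)
(((-1 - 2)*T(2))*3)*j(d(2)) = (((-1 - 2)*(-4))*3)*(-5 + 2) = (-3*(-4)*3)*(-3) = (12*3)*(-3) = 36*(-3) = -108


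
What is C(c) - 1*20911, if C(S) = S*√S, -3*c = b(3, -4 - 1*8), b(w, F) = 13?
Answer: -20911 - 13*I*√39/9 ≈ -20911.0 - 9.0206*I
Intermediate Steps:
c = -13/3 (c = -⅓*13 = -13/3 ≈ -4.3333)
C(S) = S^(3/2)
C(c) - 1*20911 = (-13/3)^(3/2) - 1*20911 = -13*I*√39/9 - 20911 = -20911 - 13*I*√39/9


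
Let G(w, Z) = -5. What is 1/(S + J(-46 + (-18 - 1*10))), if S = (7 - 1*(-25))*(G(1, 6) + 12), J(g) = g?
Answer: 1/150 ≈ 0.0066667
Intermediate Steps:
S = 224 (S = (7 - 1*(-25))*(-5 + 12) = (7 + 25)*7 = 32*7 = 224)
1/(S + J(-46 + (-18 - 1*10))) = 1/(224 + (-46 + (-18 - 1*10))) = 1/(224 + (-46 + (-18 - 10))) = 1/(224 + (-46 - 28)) = 1/(224 - 74) = 1/150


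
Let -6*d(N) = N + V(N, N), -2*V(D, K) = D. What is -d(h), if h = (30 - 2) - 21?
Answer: 7/12 ≈ 0.58333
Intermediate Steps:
V(D, K) = -D/2
h = 7 (h = 28 - 21 = 7)
d(N) = -N/12 (d(N) = -(N - N/2)/6 = -N/12)
-d(h) = -(-1)*7/12 = -1*(-7/12) = 7/12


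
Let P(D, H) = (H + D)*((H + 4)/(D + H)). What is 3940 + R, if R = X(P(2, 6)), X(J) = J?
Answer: 3950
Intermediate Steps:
P(D, H) = 4 + H (P(D, H) = (D + H)*((4 + H)/(D + H)) = 4 + H)
R = 10 (R = 4 + 6 = 10)
3940 + R = 3940 + 10 = 3950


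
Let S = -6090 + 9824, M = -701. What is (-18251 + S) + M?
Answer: -15218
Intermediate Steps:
S = 3734
(-18251 + S) + M = (-18251 + 3734) - 701 = -14517 - 701 = -15218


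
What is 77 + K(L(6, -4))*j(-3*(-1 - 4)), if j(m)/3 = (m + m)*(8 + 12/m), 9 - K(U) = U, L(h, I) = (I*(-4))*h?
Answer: -68827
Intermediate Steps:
L(h, I) = -4*I*h (L(h, I) = (-4*I)*h = -4*I*h)
K(U) = 9 - U
j(m) = 6*m*(8 + 12/m) (j(m) = 3*((m + m)*(8 + 12/m)) = 3*((2*m)*(8 + 12/m)) = 3*(2*m*(8 + 12/m)) = 6*m*(8 + 12/m))
77 + K(L(6, -4))*j(-3*(-1 - 4)) = 77 + (9 - (-4)*(-4)*6)*(72 + 48*(-3*(-1 - 4))) = 77 + (9 - 1*96)*(72 + 48*(-3*(-5))) = 77 + (9 - 96)*(72 + 48*15) = 77 - 87*(72 + 720) = 77 - 87*792 = 77 - 68904 = -68827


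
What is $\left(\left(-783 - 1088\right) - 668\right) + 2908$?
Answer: $369$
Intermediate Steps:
$\left(\left(-783 - 1088\right) - 668\right) + 2908 = \left(-1871 - 668\right) + 2908 = -2539 + 2908 = 369$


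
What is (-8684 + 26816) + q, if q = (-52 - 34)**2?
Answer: 25528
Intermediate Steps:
q = 7396 (q = (-86)**2 = 7396)
(-8684 + 26816) + q = (-8684 + 26816) + 7396 = 18132 + 7396 = 25528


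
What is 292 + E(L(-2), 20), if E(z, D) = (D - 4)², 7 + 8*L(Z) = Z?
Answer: 548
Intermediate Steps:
L(Z) = -7/8 + Z/8
E(z, D) = (-4 + D)²
292 + E(L(-2), 20) = 292 + (-4 + 20)² = 292 + 16² = 292 + 256 = 548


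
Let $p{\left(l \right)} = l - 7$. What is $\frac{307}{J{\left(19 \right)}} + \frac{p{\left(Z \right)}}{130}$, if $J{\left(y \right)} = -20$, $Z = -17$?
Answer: $- \frac{4039}{260} \approx -15.535$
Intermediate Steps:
$p{\left(l \right)} = -7 + l$
$\frac{307}{J{\left(19 \right)}} + \frac{p{\left(Z \right)}}{130} = \frac{307}{-20} + \frac{-7 - 17}{130} = 307 \left(- \frac{1}{20}\right) - \frac{12}{65} = - \frac{307}{20} - \frac{12}{65} = - \frac{4039}{260}$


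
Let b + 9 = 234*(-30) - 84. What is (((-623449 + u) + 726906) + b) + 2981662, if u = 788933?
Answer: 3866939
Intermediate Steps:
b = -7113 (b = -9 + (234*(-30) - 84) = -9 + (-7020 - 84) = -9 - 7104 = -7113)
(((-623449 + u) + 726906) + b) + 2981662 = (((-623449 + 788933) + 726906) - 7113) + 2981662 = ((165484 + 726906) - 7113) + 2981662 = (892390 - 7113) + 2981662 = 885277 + 2981662 = 3866939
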